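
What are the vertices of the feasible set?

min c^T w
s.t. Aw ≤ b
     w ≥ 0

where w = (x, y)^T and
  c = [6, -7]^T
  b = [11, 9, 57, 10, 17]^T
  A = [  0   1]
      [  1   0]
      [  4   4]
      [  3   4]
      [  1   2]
Each vertex is the intersection of two constraint boundaries that also satisfies all remaining constraints:
  x = 0 and y = 0 → (0, 0)
  3x + 4y = 10 and y = 0 → (3.333, 0)
  3x + 4y = 10 and x = 0 → (0, 2.5)

Vertices: (0, 0), (3.333, 0), (0, 2.5)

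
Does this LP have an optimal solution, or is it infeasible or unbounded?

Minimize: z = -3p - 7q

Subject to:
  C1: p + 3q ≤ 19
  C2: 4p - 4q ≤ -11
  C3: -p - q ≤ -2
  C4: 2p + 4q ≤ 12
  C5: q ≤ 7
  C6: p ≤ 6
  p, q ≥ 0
The point (0, 3) satisfies every constraint, so the LP is feasible; the constraints give p ≤ 6 and q ≤ 7, which with p, q ≥ 0 keep the feasible region inside a bounded box. A feasible, bounded LP attains a finite optimum at a vertex.

Bounded optimum: z* = -21 at (0, 3).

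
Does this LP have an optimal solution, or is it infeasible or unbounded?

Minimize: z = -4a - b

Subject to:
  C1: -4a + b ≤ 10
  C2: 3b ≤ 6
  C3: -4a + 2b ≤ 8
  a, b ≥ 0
Feasible point: (0, 0) satisfies every constraint, so the LP is feasible.
Direction d = (1, 0): for each constraint row a, a·d ≤ 0 —
  (-4)(1) + (1)(0) = -4 ≤ 0
  (0)(1) + (3)(0) = 0 ≤ 0
  (-4)(1) + (2)(0) = -4 ≤ 0
and d ≥ 0, so (0, 0) + t·d stays feasible for every t ≥ 0. Along this ray z = -4a - b changes by -4 per unit t, so z → −∞.

Unbounded: there is a feasible ray along which z → −∞.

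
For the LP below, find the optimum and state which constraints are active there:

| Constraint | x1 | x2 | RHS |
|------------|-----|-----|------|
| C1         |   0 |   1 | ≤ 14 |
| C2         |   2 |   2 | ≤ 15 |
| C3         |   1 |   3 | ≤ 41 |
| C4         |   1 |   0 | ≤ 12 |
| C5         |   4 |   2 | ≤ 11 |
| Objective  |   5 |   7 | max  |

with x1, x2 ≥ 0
Optimal: x1 = 0, x2 = 5.5
Binding: C5, x1 ≥ 0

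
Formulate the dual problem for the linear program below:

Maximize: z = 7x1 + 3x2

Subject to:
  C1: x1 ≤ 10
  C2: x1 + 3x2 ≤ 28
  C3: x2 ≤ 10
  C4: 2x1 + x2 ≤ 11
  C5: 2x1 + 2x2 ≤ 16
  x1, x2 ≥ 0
Minimize: z = 10y1 + 28y2 + 10y3 + 11y4 + 16y5

Subject to:
  C1: -y1 - y2 - 2y4 - 2y5 ≤ -7
  C2: -3y2 - y3 - y4 - 2y5 ≤ -3
  y1, y2, y3, y4, y5 ≥ 0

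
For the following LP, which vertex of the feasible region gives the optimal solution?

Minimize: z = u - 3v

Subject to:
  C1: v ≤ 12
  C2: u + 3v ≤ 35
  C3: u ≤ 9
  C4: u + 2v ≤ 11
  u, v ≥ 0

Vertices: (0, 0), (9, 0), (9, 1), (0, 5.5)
Evaluating z = u - 3v at each vertex:
  (0, 0): z = 0
  (9, 0): z = 9
  (9, 1): z = 6
  (0, 5.5): z = -16.5

The smallest value is z = -16.5, attained at (0, 5.5).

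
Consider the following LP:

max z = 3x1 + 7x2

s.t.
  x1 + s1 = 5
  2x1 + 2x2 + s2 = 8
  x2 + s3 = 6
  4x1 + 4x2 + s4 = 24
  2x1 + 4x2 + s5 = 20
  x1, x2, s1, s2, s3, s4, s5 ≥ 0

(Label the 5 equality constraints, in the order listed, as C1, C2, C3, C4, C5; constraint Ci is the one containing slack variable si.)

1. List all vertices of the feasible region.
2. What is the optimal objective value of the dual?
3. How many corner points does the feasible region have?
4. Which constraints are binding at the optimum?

1. (0, 0), (4, 0), (0, 4)
2. 28 (by strong duality, equal to the primal optimum)
3. 3
4. C2, x1 ≥ 0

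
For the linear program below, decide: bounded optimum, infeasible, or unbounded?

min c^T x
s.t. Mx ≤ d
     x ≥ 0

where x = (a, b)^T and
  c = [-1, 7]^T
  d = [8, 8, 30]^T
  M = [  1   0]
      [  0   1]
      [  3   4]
The point (8, 0) satisfies every constraint, so the LP is feasible; the constraints give a ≤ 8 and b ≤ 8, which with a, b ≥ 0 keep the feasible region inside a bounded box. A feasible, bounded LP attains a finite optimum at a vertex.

Bounded optimum: z* = -8 at (8, 0).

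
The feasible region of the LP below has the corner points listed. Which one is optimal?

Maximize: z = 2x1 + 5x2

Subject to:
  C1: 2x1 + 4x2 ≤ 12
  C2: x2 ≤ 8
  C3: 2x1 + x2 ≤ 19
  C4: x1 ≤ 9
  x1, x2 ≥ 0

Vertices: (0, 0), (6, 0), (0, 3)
(0, 3) with z = 15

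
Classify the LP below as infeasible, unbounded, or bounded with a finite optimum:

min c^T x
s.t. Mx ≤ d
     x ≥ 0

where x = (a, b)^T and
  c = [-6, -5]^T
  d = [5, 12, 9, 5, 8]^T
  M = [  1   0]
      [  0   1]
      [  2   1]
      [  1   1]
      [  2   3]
The point (4, 0) satisfies every constraint, so the LP is feasible; the constraints give a ≤ 5 and b ≤ 12, which with a, b ≥ 0 keep the feasible region inside a bounded box. A feasible, bounded LP attains a finite optimum at a vertex.

Evaluating z = -6a - 5b at each vertex:
  (0, 0): z = 0
  (4, 0): z = -24
  (0, 2.667): z = -13.33

Bounded optimum: z* = -24 at (4, 0).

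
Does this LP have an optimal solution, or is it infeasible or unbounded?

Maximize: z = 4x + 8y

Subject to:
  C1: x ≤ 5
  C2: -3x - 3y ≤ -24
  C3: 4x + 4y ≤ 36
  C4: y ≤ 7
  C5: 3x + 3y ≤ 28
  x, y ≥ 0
The point (2, 7) satisfies every constraint, so the LP is feasible; the constraints give x ≤ 5 and y ≤ 7, which with x, y ≥ 0 keep the feasible region inside a bounded box. A feasible, bounded LP attains a finite optimum at a vertex.

Evaluating z = 4x + 8y at each vertex:
  (5, 3): z = 44
  (5, 4): z = 52
  (2, 7): z = 64
  (1, 7): z = 60

Bounded optimum: z* = 64 at (2, 7).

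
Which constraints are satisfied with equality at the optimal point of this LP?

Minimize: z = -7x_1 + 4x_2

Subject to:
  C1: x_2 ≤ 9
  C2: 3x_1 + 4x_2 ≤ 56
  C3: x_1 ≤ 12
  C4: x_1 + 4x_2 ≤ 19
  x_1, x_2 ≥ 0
Optimal: x_1 = 12, x_2 = 0
Binding: C3, x_2 ≥ 0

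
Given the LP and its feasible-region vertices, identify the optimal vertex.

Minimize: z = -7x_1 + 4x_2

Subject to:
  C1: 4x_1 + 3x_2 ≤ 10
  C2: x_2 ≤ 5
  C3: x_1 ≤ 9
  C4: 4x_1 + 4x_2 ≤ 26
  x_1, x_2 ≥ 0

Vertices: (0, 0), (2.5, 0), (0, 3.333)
Evaluating z = -7x_1 + 4x_2 at each vertex:
  (0, 0): z = 0
  (2.5, 0): z = -17.5
  (0, 3.333): z = 13.33

The smallest value is z = -17.5, attained at (2.5, 0).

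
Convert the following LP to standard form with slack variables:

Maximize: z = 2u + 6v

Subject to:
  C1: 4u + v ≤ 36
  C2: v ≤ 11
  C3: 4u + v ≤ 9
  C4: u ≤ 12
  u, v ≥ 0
max z = 2u + 6v

s.t.
  4u + v + s1 = 36
  v + s2 = 11
  4u + v + s3 = 9
  u + s4 = 12
  u, v, s1, s2, s3, s4 ≥ 0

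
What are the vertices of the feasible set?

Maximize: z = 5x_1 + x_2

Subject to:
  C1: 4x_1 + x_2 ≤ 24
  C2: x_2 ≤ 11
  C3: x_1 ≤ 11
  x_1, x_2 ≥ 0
Each vertex is the intersection of two constraint boundaries that also satisfies all remaining constraints:
  x_1 = 0 and x_2 = 0 → (0, 0)
  4x_1 + x_2 = 24 and x_2 = 0 → (6, 0)
  4x_1 + x_2 = 24 and x_2 = 11 → (3.25, 11)
  x_2 = 11 and x_1 = 0 → (0, 11)

Vertices: (0, 0), (6, 0), (3.25, 11), (0, 11)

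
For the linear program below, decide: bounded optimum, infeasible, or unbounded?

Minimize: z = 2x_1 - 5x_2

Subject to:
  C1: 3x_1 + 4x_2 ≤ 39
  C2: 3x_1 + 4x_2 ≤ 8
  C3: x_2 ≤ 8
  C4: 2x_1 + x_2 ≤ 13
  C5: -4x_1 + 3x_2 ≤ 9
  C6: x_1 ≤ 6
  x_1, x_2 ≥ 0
The point (0, 2) satisfies every constraint, so the LP is feasible; the constraints give x_1 ≤ 6 and x_2 ≤ 8, which with x_1, x_2 ≥ 0 keep the feasible region inside a bounded box. A feasible, bounded LP attains a finite optimum at a vertex.

Evaluating z = 2x_1 - 5x_2 at each vertex:
  (0, 0): z = 0
  (2.667, 0): z = 5.333
  (0, 2): z = -10

Feasible with finite optimum z* = -10 at (0, 2).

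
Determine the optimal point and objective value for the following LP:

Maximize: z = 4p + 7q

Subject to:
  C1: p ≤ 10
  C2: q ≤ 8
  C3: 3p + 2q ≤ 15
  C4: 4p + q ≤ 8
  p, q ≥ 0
Each vertex is the intersection of two constraint boundaries that also satisfies all remaining constraints:
  p = 0 and q = 0 → (0, 0)
  4p + q = 8 and q = 0 → (2, 0)
  3p + 2q = 15 and 4p + q = 8 → (0.2, 7.2)
  3p + 2q = 15 and p = 0 → (0, 7.5)

Evaluating z = 4p + 7q at each vertex:
  (0, 0): z = 0
  (2, 0): z = 8
  (0.2, 7.2): z = 51.2
  (0, 7.5): z = 52.5

The maximum is at (0, 7.5) with z = 52.5.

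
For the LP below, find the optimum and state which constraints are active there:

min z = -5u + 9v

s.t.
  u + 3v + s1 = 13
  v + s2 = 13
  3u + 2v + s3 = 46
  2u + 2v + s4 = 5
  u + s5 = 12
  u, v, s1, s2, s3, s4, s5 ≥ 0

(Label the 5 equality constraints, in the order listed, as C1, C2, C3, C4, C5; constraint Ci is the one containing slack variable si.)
Optimal: u = 2.5, v = 0
Slack at optimum:
  C1: slack = 10.5
  C2: slack = 13
  C3: slack = 38.5
  C4: slack = 0 (binding)
  C5: slack = 9.5
  u ≥ 0: u = 2.5
  v ≥ 0: v = 0 (binding)
Binding constraints: C4, v ≥ 0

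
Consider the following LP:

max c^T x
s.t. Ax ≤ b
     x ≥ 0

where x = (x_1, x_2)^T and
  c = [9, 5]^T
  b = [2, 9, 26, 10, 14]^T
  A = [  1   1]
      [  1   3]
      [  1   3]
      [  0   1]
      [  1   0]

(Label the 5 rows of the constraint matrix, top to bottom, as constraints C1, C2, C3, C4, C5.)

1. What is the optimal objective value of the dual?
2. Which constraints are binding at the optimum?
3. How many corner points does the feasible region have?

1. 18 (by strong duality, equal to the primal optimum)
2. C1, x_2 ≥ 0
3. 3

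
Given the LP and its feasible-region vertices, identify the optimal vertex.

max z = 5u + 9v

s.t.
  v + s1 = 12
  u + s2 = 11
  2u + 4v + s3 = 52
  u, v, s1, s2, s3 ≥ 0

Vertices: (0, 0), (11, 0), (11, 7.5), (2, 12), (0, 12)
(11, 7.5) with z = 122.5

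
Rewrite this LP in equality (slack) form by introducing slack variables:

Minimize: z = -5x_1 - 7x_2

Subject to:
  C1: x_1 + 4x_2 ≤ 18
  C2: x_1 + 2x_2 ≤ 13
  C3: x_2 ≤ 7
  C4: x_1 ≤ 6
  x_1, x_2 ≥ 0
min z = -5x_1 - 7x_2

s.t.
  x_1 + 4x_2 + s1 = 18
  x_1 + 2x_2 + s2 = 13
  x_2 + s3 = 7
  x_1 + s4 = 6
  x_1, x_2, s1, s2, s3, s4 ≥ 0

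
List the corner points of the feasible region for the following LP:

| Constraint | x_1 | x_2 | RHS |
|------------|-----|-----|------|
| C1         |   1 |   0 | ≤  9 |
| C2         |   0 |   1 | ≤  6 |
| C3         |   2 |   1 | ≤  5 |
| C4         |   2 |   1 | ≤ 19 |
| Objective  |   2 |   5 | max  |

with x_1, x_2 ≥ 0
Each vertex is the intersection of two constraint boundaries that also satisfies all remaining constraints:
  x_1 = 0 and x_2 = 0 → (0, 0)
  2x_1 + x_2 = 5 and x_2 = 0 → (2.5, 0)
  2x_1 + x_2 = 5 and x_1 = 0 → (0, 5)

Vertices: (0, 0), (2.5, 0), (0, 5)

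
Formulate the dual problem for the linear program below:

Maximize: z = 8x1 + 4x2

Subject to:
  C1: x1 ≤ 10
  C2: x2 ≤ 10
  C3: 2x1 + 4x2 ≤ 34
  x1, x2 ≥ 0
Minimize: z = 10y1 + 10y2 + 34y3

Subject to:
  C1: -y1 - 2y3 ≤ -8
  C2: -y2 - 4y3 ≤ -4
  y1, y2, y3 ≥ 0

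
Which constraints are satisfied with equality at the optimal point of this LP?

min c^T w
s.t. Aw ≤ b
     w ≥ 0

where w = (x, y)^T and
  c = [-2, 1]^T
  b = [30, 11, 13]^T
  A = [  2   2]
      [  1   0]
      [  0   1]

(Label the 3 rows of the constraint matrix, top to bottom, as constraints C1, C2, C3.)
Optimal: x = 11, y = 0
Slack at optimum:
  C1: slack = 8
  C2: slack = 0 (binding)
  C3: slack = 13
  x ≥ 0: x = 11
  y ≥ 0: y = 0 (binding)
Binding constraints: C2, y ≥ 0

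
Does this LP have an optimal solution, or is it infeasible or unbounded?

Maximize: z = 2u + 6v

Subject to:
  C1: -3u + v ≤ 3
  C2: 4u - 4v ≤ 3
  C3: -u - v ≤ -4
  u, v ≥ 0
Feasible point: (1, 3) satisfies every constraint, so the LP is feasible.
Direction d = (1, 1): for each constraint row a, a·d ≤ 0 —
  (-3)(1) + (1)(1) = -2 ≤ 0
  (4)(1) + (-4)(1) = 0 ≤ 0
  (-1)(1) + (-1)(1) = -2 ≤ 0
and d ≥ 0, so (1, 3) + t·d stays feasible for every t ≥ 0. Along this ray z = 2u + 6v changes by 8 per unit t, so z → +∞.

The LP is unbounded; z can be made arbitrarily large.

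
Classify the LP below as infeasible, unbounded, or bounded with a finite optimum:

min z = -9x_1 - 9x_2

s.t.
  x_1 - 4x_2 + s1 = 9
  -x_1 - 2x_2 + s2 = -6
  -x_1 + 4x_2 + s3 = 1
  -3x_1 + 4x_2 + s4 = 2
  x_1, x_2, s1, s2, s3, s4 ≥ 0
Feasible point: (4, 1) satisfies every constraint, so the LP is feasible.
Direction d = (4, 1): for each constraint row a, a·d ≤ 0 —
  (1)(4) + (-4)(1) = 0 ≤ 0
  (-1)(4) + (-2)(1) = -6 ≤ 0
  (-1)(4) + (4)(1) = 0 ≤ 0
  (-3)(4) + (4)(1) = -8 ≤ 0
and d ≥ 0, so (4, 1) + t·d stays feasible for every t ≥ 0. Along this ray z = -9x_1 - 9x_2 changes by -45 per unit t, so z → −∞.

Unbounded: there is a feasible ray along which z → −∞.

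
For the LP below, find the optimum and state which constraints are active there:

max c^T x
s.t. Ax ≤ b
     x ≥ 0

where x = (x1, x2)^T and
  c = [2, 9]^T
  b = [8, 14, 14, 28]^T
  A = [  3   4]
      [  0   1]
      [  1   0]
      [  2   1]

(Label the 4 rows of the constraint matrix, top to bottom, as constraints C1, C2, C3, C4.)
Optimal: x1 = 0, x2 = 2
Slack at optimum:
  C1: slack = 0 (binding)
  C2: slack = 12
  C3: slack = 14
  C4: slack = 26
  x1 ≥ 0: x1 = 0 (binding)
  x2 ≥ 0: x2 = 2
Binding constraints: C1, x1 ≥ 0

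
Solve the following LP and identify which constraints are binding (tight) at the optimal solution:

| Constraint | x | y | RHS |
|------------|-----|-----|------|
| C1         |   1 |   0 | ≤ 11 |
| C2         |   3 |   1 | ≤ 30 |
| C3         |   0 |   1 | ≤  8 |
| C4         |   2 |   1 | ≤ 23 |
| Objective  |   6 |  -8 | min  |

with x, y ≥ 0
Optimal: x = 0, y = 8
Binding: C3, x ≥ 0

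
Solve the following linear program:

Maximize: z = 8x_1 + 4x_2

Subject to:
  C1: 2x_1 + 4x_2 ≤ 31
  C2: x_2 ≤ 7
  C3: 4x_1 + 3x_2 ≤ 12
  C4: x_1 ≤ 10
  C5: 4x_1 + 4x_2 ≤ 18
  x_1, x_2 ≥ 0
x_1 = 3, x_2 = 0, z = 24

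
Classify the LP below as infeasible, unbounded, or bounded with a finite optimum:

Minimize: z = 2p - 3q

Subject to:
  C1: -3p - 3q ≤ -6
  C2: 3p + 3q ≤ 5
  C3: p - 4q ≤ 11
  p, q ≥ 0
C2 requires 3p + 3q ≤ 5, while C1 (-3p - 3q ≤ -6) is equivalent to 3p + 3q ≥ 6. Together they would need 6 ≤ 3p + 3q ≤ 5, which is impossible since 6 > 5. No point satisfies all constraints.

Infeasible: no point satisfies all constraints simultaneously.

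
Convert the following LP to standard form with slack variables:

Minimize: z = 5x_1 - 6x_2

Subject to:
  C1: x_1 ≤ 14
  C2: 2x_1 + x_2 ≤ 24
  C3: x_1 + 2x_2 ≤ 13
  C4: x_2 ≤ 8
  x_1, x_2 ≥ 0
min z = 5x_1 - 6x_2

s.t.
  x_1 + s1 = 14
  2x_1 + x_2 + s2 = 24
  x_1 + 2x_2 + s3 = 13
  x_2 + s4 = 8
  x_1, x_2, s1, s2, s3, s4 ≥ 0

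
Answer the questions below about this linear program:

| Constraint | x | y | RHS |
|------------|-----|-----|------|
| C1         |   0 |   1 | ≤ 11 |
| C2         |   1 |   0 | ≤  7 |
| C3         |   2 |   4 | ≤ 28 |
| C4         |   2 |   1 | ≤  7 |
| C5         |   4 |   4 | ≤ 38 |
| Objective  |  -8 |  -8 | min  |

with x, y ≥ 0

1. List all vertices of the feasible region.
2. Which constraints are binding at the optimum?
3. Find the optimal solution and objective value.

1. (0, 0), (3.5, 0), (0, 7)
2. C3, C4, x ≥ 0
3. x = 0, y = 7, z = -56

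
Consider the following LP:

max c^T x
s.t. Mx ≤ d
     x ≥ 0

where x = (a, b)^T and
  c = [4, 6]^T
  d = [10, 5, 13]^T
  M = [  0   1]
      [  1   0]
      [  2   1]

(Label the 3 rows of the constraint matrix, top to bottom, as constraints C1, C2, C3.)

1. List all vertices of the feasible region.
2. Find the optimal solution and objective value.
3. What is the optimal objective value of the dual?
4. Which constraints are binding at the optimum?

1. (0, 0), (5, 0), (5, 3), (1.5, 10), (0, 10)
2. a = 1.5, b = 10, z = 66
3. 66 (by strong duality, equal to the primal optimum)
4. C1, C3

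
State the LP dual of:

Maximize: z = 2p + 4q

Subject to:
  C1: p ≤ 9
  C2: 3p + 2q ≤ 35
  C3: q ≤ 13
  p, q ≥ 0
Minimize: z = 9y1 + 35y2 + 13y3

Subject to:
  C1: -y1 - 3y2 ≤ -2
  C2: -2y2 - y3 ≤ -4
  y1, y2, y3 ≥ 0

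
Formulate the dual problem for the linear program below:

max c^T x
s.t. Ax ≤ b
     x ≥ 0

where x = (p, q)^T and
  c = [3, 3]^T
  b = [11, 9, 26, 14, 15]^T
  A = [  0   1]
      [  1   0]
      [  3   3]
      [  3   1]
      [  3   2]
Minimize: z = 11y1 + 9y2 + 26y3 + 14y4 + 15y5

Subject to:
  C1: -y2 - 3y3 - 3y4 - 3y5 ≤ -3
  C2: -y1 - 3y3 - y4 - 2y5 ≤ -3
  y1, y2, y3, y4, y5 ≥ 0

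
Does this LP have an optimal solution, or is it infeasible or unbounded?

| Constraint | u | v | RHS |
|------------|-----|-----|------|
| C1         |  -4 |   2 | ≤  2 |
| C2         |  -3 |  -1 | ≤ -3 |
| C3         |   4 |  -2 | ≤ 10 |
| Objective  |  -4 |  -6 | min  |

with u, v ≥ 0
Feasible point: (1, 0) satisfies every constraint, so the LP is feasible.
Direction d = (1, 2): for each constraint row a, a·d ≤ 0 —
  (-4)(1) + (2)(2) = 0 ≤ 0
  (-3)(1) + (-1)(2) = -5 ≤ 0
  (4)(1) + (-2)(2) = 0 ≤ 0
and d ≥ 0, so (1, 0) + t·d stays feasible for every t ≥ 0. Along this ray z = -4u - 6v changes by -16 per unit t, so z → −∞.

The LP is unbounded; z can be made arbitrarily small.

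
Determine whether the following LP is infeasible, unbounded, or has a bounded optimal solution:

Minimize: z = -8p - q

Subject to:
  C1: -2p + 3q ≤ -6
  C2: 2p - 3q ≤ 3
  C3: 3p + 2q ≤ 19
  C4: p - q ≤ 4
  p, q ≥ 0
C2 requires 2p - 3q ≤ 3, while C1 (-2p + 3q ≤ -6) is equivalent to 2p - 3q ≥ 6. Together they would need 6 ≤ 2p - 3q ≤ 3, which is impossible since 6 > 3. No point satisfies all constraints.

The feasible region is empty; the LP is infeasible.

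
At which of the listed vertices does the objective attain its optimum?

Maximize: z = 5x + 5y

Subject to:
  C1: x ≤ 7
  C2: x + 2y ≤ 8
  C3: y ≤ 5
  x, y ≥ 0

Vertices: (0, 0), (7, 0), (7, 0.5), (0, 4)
Evaluating z = 5x + 5y at each vertex:
  (0, 0): z = 0
  (7, 0): z = 35
  (7, 0.5): z = 37.5
  (0, 4): z = 20

The largest value is z = 37.5, attained at (7, 0.5).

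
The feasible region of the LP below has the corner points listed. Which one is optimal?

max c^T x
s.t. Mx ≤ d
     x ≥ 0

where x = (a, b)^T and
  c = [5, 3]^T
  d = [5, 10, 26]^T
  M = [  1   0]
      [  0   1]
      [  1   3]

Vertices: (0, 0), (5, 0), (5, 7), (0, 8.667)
(5, 7) with z = 46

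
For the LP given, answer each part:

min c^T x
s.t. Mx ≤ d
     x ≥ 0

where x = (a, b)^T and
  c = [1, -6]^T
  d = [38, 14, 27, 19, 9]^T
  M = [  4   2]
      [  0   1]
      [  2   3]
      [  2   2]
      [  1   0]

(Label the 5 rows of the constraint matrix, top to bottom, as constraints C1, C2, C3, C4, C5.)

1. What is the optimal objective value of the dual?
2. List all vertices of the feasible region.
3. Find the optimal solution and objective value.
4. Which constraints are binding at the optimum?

1. -54 (by strong duality, equal to the primal optimum)
2. (0, 0), (9, 0), (9, 0.5), (1.5, 8), (0, 9)
3. a = 0, b = 9, z = -54
4. C3, a ≥ 0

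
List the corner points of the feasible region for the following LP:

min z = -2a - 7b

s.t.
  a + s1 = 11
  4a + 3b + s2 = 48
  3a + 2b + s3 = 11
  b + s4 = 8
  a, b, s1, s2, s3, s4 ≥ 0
Each vertex is the intersection of two constraint boundaries that also satisfies all remaining constraints:
  a = 0 and b = 0 → (0, 0)
  3a + 2b = 11 and b = 0 → (3.667, 0)
  3a + 2b = 11 and a = 0 → (0, 5.5)

Vertices: (0, 0), (3.667, 0), (0, 5.5)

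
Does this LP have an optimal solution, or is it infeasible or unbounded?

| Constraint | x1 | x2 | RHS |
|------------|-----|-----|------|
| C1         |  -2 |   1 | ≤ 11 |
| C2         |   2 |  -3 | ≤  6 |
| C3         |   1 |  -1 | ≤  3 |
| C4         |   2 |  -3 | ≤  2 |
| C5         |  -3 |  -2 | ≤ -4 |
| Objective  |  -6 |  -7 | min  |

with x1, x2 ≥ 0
Feasible point: (0, 2) satisfies every constraint, so the LP is feasible.
Direction d = (1, 1): for each constraint row a, a·d ≤ 0 —
  (-2)(1) + (1)(1) = -1 ≤ 0
  (2)(1) + (-3)(1) = -1 ≤ 0
  (1)(1) + (-1)(1) = 0 ≤ 0
  (2)(1) + (-3)(1) = -1 ≤ 0
  (-3)(1) + (-2)(1) = -5 ≤ 0
and d ≥ 0, so (0, 2) + t·d stays feasible for every t ≥ 0. Along this ray z = -6x1 - 7x2 changes by -13 per unit t, so z → −∞.

The LP is unbounded; z can be made arbitrarily small.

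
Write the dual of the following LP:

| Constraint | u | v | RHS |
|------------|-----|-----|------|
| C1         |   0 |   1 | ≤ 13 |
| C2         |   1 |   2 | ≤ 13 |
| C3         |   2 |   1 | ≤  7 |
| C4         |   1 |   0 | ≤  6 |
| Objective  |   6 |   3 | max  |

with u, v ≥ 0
Minimize: z = 13y1 + 13y2 + 7y3 + 6y4

Subject to:
  C1: -y2 - 2y3 - y4 ≤ -6
  C2: -y1 - 2y2 - y3 ≤ -3
  y1, y2, y3, y4 ≥ 0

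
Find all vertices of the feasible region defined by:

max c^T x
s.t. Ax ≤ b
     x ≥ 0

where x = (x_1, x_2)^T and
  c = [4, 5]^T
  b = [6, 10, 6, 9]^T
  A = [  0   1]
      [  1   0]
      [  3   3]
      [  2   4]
Each vertex is the intersection of two constraint boundaries that also satisfies all remaining constraints:
  x_1 = 0 and x_2 = 0 → (0, 0)
  3x_1 + 3x_2 = 6 and x_2 = 0 → (2, 0)
  3x_1 + 3x_2 = 6 and x_1 = 0 → (0, 2)

Vertices: (0, 0), (2, 0), (0, 2)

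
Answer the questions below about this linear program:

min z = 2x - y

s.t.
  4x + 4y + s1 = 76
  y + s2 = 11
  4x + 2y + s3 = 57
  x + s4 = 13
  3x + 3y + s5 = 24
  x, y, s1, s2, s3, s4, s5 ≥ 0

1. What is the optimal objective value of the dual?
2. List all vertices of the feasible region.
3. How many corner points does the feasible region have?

1. -8 (by strong duality, equal to the primal optimum)
2. (0, 0), (8, 0), (0, 8)
3. 3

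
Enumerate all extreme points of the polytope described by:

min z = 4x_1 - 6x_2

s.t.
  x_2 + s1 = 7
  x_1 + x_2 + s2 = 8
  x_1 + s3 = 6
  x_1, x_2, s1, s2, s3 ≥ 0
Each vertex is the intersection of two constraint boundaries that also satisfies all remaining constraints:
  x_1 = 0 and x_2 = 0 → (0, 0)
  x_1 = 6 and x_2 = 0 → (6, 0)
  x_1 + x_2 = 8 and x_1 = 6 → (6, 2)
  x_2 = 7 and x_1 + x_2 = 8 → (1, 7)
  x_2 = 7 and x_1 = 0 → (0, 7)

Vertices: (0, 0), (6, 0), (6, 2), (1, 7), (0, 7)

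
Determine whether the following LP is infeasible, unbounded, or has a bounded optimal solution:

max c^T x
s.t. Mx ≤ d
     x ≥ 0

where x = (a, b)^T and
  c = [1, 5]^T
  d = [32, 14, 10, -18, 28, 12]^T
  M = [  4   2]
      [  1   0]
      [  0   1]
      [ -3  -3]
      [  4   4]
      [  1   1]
The point (0, 7) satisfies every constraint, so the LP is feasible; the constraints give a ≤ 14 and b ≤ 10, which with a, b ≥ 0 keep the feasible region inside a bounded box. A feasible, bounded LP attains a finite optimum at a vertex.

Evaluating z = a + 5b at each vertex:
  (6, 0): z = 6
  (7, 0): z = 7
  (0, 7): z = 35
  (0, 6): z = 30

The LP has an optimal solution: (0, 7) with z = 35.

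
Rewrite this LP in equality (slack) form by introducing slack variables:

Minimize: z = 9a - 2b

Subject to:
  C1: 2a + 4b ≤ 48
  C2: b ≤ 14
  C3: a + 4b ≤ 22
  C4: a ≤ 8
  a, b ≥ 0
min z = 9a - 2b

s.t.
  2a + 4b + s1 = 48
  b + s2 = 14
  a + 4b + s3 = 22
  a + s4 = 8
  a, b, s1, s2, s3, s4 ≥ 0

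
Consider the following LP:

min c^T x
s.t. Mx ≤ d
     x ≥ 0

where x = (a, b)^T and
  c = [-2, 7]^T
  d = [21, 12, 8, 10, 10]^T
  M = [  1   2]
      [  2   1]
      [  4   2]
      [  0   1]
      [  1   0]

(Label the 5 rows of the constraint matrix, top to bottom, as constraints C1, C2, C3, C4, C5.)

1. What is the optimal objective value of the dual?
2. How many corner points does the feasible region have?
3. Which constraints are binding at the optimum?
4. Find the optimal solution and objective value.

1. -4 (by strong duality, equal to the primal optimum)
2. 3
3. C3, b ≥ 0
4. a = 2, b = 0, z = -4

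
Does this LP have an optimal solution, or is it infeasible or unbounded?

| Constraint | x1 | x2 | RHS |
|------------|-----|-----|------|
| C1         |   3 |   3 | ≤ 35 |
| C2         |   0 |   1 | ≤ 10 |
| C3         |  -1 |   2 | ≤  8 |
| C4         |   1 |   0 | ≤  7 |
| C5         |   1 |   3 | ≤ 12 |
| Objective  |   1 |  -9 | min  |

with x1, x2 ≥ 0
The point (0, 4) satisfies every constraint, so the LP is feasible; the constraints give x1 ≤ 7 and x2 ≤ 10, which with x1, x2 ≥ 0 keep the feasible region inside a bounded box. A feasible, bounded LP attains a finite optimum at a vertex.

Evaluating z = x1 - 9x2 at each vertex:
  (0, 0): z = 0
  (7, 0): z = 7
  (7, 1.667): z = -8
  (0, 4): z = -36

Bounded optimum: z* = -36 at (0, 4).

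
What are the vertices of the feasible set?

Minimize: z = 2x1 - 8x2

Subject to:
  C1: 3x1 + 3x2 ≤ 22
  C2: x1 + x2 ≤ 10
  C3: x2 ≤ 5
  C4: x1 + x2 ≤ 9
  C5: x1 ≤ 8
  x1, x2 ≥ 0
Each vertex is the intersection of two constraint boundaries that also satisfies all remaining constraints:
  x1 = 0 and x2 = 0 → (0, 0)
  3x1 + 3x2 = 22 and x2 = 0 → (7.333, 0)
  3x1 + 3x2 = 22 and x2 = 5 → (2.333, 5)
  x2 = 5 and x1 = 0 → (0, 5)

Vertices: (0, 0), (7.333, 0), (2.333, 5), (0, 5)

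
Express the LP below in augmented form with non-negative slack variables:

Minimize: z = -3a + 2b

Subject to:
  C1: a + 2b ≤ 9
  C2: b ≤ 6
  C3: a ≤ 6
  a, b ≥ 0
min z = -3a + 2b

s.t.
  a + 2b + s1 = 9
  b + s2 = 6
  a + s3 = 6
  a, b, s1, s2, s3 ≥ 0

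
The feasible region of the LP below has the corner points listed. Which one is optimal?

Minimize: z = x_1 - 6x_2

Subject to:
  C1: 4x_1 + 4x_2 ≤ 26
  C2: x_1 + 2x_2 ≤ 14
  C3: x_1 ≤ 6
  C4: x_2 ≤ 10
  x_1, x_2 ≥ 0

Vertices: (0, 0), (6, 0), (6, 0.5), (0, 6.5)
Evaluating z = x_1 - 6x_2 at each vertex:
  (0, 0): z = 0
  (6, 0): z = 6
  (6, 0.5): z = 3
  (0, 6.5): z = -39

The smallest value is z = -39, attained at (0, 6.5).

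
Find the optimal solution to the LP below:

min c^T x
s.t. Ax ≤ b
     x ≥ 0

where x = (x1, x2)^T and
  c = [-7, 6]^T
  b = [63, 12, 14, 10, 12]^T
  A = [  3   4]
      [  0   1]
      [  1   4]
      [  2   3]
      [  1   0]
Each vertex is the intersection of two constraint boundaries that also satisfies all remaining constraints:
  x1 = 0 and x2 = 0 → (0, 0)
  2x1 + 3x2 = 10 and x2 = 0 → (5, 0)
  2x1 + 3x2 = 10 and x1 = 0 → (0, 3.333)

Evaluating z = -7x1 + 6x2 at each vertex:
  (0, 0): z = 0
  (5, 0): z = -35
  (0, 3.333): z = 20

The minimum is at (5, 0) with z = -35.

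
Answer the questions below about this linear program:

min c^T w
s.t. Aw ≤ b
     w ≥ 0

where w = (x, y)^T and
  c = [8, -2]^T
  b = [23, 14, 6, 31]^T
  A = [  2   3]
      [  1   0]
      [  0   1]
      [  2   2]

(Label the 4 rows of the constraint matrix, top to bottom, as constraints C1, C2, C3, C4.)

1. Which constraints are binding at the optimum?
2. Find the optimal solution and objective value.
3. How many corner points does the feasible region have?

1. C3, x ≥ 0
2. x = 0, y = 6, z = -12
3. 4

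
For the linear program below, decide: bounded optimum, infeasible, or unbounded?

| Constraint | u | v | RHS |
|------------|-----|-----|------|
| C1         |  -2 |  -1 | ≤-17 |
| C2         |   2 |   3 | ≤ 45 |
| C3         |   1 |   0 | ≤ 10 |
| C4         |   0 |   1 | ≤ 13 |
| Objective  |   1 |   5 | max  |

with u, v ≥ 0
The point (3, 13) satisfies every constraint, so the LP is feasible; the constraints give u ≤ 10 and v ≤ 13, which with u, v ≥ 0 keep the feasible region inside a bounded box. A feasible, bounded LP attains a finite optimum at a vertex.

Bounded optimum: z* = 68 at (3, 13).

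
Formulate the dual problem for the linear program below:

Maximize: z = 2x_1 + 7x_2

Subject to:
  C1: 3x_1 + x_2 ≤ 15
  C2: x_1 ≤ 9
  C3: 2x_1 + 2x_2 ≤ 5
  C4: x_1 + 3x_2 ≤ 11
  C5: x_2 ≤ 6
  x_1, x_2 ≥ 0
Minimize: z = 15y1 + 9y2 + 5y3 + 11y4 + 6y5

Subject to:
  C1: -3y1 - y2 - 2y3 - y4 ≤ -2
  C2: -y1 - 2y3 - 3y4 - y5 ≤ -7
  y1, y2, y3, y4, y5 ≥ 0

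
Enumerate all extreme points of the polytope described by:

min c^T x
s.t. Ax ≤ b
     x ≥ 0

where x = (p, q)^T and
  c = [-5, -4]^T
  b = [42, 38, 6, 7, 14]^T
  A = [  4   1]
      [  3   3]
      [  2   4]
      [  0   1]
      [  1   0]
Each vertex is the intersection of two constraint boundaries that also satisfies all remaining constraints:
  p = 0 and q = 0 → (0, 0)
  2p + 4q = 6 and q = 0 → (3, 0)
  2p + 4q = 6 and p = 0 → (0, 1.5)

Vertices: (0, 0), (3, 0), (0, 1.5)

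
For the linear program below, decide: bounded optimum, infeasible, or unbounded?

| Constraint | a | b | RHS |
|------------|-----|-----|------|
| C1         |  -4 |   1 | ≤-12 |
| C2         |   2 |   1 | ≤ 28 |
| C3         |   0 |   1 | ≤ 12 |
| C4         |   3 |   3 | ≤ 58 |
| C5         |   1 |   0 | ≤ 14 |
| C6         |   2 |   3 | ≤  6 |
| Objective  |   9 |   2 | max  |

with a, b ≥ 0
The point (3, 0) satisfies every constraint, so the LP is feasible; the constraints give a ≤ 14 and b ≤ 12, which with a, b ≥ 0 keep the feasible region inside a bounded box. A feasible, bounded LP attains a finite optimum at a vertex.

The LP has an optimal solution: (3, 0) with z = 27.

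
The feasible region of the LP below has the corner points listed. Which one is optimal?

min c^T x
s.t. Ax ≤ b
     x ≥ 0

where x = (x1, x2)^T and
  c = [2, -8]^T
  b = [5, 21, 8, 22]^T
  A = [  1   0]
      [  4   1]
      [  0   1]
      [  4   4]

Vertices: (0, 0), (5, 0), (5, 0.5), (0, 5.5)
(0, 5.5) with z = -44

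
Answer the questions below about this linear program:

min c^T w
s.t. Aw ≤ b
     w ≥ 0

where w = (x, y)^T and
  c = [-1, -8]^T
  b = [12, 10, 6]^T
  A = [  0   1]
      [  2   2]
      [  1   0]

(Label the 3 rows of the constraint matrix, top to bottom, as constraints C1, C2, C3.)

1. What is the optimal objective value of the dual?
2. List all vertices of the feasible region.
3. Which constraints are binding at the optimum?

1. -40 (by strong duality, equal to the primal optimum)
2. (0, 0), (5, 0), (0, 5)
3. C2, x ≥ 0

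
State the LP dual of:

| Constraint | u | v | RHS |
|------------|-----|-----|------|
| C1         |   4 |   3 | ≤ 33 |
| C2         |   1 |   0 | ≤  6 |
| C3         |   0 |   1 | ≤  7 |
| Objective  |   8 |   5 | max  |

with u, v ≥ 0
Minimize: z = 33y1 + 6y2 + 7y3

Subject to:
  C1: -4y1 - y2 ≤ -8
  C2: -3y1 - y3 ≤ -5
  y1, y2, y3 ≥ 0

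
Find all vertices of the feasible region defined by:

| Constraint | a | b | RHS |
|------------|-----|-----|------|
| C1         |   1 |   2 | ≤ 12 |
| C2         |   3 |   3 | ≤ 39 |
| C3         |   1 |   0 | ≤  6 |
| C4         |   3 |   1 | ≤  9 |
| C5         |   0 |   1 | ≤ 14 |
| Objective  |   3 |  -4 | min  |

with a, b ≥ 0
Each vertex is the intersection of two constraint boundaries that also satisfies all remaining constraints:
  a = 0 and b = 0 → (0, 0)
  3a + b = 9 and b = 0 → (3, 0)
  a + 2b = 12 and 3a + b = 9 → (1.2, 5.4)
  a + 2b = 12 and a = 0 → (0, 6)

Vertices: (0, 0), (3, 0), (1.2, 5.4), (0, 6)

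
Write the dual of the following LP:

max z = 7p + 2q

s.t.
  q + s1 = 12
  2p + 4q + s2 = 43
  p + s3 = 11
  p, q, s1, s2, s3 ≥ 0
Minimize: z = 12y1 + 43y2 + 11y3

Subject to:
  C1: -2y2 - y3 ≤ -7
  C2: -y1 - 4y2 ≤ -2
  y1, y2, y3 ≥ 0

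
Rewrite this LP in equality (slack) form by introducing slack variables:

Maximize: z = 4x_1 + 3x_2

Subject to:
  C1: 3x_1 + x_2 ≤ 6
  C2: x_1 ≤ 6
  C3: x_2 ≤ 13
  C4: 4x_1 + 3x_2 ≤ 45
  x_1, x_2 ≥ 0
max z = 4x_1 + 3x_2

s.t.
  3x_1 + x_2 + s1 = 6
  x_1 + s2 = 6
  x_2 + s3 = 13
  4x_1 + 3x_2 + s4 = 45
  x_1, x_2, s1, s2, s3, s4 ≥ 0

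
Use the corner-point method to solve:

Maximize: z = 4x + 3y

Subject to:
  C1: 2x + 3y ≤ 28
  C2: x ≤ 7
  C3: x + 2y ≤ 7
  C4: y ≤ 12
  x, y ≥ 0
x = 7, y = 0, z = 28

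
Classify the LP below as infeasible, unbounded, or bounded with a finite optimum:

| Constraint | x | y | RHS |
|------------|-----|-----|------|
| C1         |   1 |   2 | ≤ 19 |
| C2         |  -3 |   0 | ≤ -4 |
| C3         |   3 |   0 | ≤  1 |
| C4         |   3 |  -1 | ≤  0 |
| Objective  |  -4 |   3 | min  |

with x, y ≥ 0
C3 requires 3x ≤ 1, while C2 (-3x ≤ -4) is equivalent to 3x ≥ 4. Together they would need 4 ≤ 3x ≤ 1, which is impossible since 4 > 1. No point satisfies all constraints.

Infeasible — the constraint set is empty.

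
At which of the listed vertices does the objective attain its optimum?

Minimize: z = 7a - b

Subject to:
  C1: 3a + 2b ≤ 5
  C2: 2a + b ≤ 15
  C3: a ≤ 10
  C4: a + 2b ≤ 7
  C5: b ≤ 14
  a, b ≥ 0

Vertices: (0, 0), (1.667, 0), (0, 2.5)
Evaluating z = 7a - b at each vertex:
  (0, 0): z = 0
  (1.667, 0): z = 11.67
  (0, 2.5): z = -2.5

The smallest value is z = -2.5, attained at (0, 2.5).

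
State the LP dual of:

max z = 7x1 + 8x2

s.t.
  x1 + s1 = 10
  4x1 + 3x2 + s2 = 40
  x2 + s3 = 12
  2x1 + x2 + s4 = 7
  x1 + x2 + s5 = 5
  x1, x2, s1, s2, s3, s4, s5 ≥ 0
Minimize: z = 10y1 + 40y2 + 12y3 + 7y4 + 5y5

Subject to:
  C1: -y1 - 4y2 - 2y4 - y5 ≤ -7
  C2: -3y2 - y3 - y4 - y5 ≤ -8
  y1, y2, y3, y4, y5 ≥ 0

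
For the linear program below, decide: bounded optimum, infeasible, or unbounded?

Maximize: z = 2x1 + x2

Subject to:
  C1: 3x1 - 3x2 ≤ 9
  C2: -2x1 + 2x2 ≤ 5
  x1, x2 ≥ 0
Feasible point: (0, 0) satisfies every constraint, so the LP is feasible.
Direction d = (1, 1): for each constraint row a, a·d ≤ 0 —
  (3)(1) + (-3)(1) = 0 ≤ 0
  (-2)(1) + (2)(1) = 0 ≤ 0
and d ≥ 0, so (0, 0) + t·d stays feasible for every t ≥ 0. Along this ray z = 2x1 + x2 changes by 3 per unit t, so z → +∞.

Unbounded: there is a feasible ray along which z → +∞.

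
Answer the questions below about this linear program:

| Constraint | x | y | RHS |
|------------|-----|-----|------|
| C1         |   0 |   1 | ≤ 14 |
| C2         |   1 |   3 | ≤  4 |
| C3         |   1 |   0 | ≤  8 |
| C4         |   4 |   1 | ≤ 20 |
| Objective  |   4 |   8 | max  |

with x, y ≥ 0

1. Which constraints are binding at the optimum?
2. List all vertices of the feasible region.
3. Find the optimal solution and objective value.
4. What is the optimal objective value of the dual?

1. C2, y ≥ 0
2. (0, 0), (4, 0), (0, 1.333)
3. x = 4, y = 0, z = 16
4. 16 (by strong duality, equal to the primal optimum)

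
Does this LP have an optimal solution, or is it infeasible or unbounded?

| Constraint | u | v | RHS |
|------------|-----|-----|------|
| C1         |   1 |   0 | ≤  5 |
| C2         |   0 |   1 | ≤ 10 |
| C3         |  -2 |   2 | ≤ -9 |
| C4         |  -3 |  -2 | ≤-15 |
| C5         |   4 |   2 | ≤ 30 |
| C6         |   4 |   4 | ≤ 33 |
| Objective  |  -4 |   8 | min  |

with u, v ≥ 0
The point (5, 0) satisfies every constraint, so the LP is feasible; the constraints give u ≤ 5 and v ≤ 10, which with u, v ≥ 0 keep the feasible region inside a bounded box. A feasible, bounded LP attains a finite optimum at a vertex.

The LP has an optimal solution: (5, 0) with z = -20.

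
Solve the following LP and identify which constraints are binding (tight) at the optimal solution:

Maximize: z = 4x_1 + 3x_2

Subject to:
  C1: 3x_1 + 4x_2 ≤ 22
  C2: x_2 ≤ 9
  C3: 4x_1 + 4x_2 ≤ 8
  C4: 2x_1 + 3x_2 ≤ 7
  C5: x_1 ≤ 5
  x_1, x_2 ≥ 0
Optimal: x_1 = 2, x_2 = 0
Slack at optimum:
  C1: slack = 16
  C2: slack = 9
  C3: slack = 0 (binding)
  C4: slack = 3
  C5: slack = 3
  x_1 ≥ 0: x_1 = 2
  x_2 ≥ 0: x_2 = 0 (binding)
Binding constraints: C3, x_2 ≥ 0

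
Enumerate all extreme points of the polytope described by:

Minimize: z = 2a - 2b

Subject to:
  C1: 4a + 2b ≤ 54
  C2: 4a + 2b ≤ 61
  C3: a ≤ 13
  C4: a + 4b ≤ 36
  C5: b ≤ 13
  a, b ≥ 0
Each vertex is the intersection of two constraint boundaries that also satisfies all remaining constraints:
  a = 0 and b = 0 → (0, 0)
  a = 13 and b = 0 → (13, 0)
  4a + 2b = 54 and a = 13 → (13, 1)
  4a + 2b = 54 and a + 4b = 36 → (10.29, 6.429)
  a + 4b = 36 and a = 0 → (0, 9)

Vertices: (0, 0), (13, 0), (13, 1), (10.29, 6.429), (0, 9)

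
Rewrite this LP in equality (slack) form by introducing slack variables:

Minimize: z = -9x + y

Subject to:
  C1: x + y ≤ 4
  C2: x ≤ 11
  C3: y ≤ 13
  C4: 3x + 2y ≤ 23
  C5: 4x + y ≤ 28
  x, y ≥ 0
min z = -9x + y

s.t.
  x + y + s1 = 4
  x + s2 = 11
  y + s3 = 13
  3x + 2y + s4 = 23
  4x + y + s5 = 28
  x, y, s1, s2, s3, s4, s5 ≥ 0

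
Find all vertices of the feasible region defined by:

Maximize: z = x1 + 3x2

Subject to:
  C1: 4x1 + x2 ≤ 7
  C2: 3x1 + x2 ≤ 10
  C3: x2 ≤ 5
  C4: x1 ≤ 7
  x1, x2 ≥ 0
Each vertex is the intersection of two constraint boundaries that also satisfies all remaining constraints:
  x1 = 0 and x2 = 0 → (0, 0)
  4x1 + x2 = 7 and x2 = 0 → (1.75, 0)
  4x1 + x2 = 7 and x2 = 5 → (0.5, 5)
  x2 = 5 and x1 = 0 → (0, 5)

Vertices: (0, 0), (1.75, 0), (0.5, 5), (0, 5)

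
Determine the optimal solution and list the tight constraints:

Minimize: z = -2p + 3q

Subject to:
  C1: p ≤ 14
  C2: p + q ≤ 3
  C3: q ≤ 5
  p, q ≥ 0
Optimal: p = 3, q = 0
Slack at optimum:
  C1: slack = 11
  C2: slack = 0 (binding)
  C3: slack = 5
  p ≥ 0: p = 3
  q ≥ 0: q = 0 (binding)
Binding constraints: C2, q ≥ 0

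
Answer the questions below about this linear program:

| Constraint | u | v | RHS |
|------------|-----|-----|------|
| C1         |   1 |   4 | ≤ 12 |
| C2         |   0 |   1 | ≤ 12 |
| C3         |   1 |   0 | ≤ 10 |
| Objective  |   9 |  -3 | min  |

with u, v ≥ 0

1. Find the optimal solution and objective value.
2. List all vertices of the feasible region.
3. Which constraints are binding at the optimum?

1. u = 0, v = 3, z = -9
2. (0, 0), (10, 0), (10, 0.5), (0, 3)
3. C1, u ≥ 0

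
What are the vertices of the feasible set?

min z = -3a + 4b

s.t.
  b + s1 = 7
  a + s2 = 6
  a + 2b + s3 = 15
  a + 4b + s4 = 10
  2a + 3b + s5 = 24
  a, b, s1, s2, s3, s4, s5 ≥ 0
Each vertex is the intersection of two constraint boundaries that also satisfies all remaining constraints:
  a = 0 and b = 0 → (0, 0)
  a = 6 and b = 0 → (6, 0)
  a = 6 and a + 4b = 10 → (6, 1)
  a + 4b = 10 and a = 0 → (0, 2.5)

Vertices: (0, 0), (6, 0), (6, 1), (0, 2.5)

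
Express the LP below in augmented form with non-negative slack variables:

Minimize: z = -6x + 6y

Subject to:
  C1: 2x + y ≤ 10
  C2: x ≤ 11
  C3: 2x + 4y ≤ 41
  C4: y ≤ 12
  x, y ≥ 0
min z = -6x + 6y

s.t.
  2x + y + s1 = 10
  x + s2 = 11
  2x + 4y + s3 = 41
  y + s4 = 12
  x, y, s1, s2, s3, s4 ≥ 0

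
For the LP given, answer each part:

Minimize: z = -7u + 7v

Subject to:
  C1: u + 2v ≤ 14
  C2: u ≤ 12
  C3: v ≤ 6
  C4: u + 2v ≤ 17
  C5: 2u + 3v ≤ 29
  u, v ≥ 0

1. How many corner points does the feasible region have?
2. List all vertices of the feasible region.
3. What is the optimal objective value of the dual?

1. 5
2. (0, 0), (12, 0), (12, 1), (2, 6), (0, 6)
3. -84 (by strong duality, equal to the primal optimum)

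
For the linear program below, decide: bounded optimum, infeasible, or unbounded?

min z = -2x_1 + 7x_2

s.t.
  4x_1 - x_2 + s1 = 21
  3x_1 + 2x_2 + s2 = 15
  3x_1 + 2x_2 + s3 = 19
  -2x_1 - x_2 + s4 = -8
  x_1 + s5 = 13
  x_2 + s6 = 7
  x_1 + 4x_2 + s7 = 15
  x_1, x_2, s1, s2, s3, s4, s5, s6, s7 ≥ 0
The point (5, 0) satisfies every constraint, so the LP is feasible; the constraints give x_1 ≤ 13 and x_2 ≤ 7, which with x_1, x_2 ≥ 0 keep the feasible region inside a bounded box. A feasible, bounded LP attains a finite optimum at a vertex.

Feasible with finite optimum z* = -10 at (5, 0).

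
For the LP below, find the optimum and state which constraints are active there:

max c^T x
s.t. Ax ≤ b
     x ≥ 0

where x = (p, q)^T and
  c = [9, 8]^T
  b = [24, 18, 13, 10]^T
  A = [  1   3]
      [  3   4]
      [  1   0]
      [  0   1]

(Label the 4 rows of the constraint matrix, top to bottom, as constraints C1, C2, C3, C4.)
Optimal: p = 6, q = 0
Slack at optimum:
  C1: slack = 18
  C2: slack = 0 (binding)
  C3: slack = 7
  C4: slack = 10
  p ≥ 0: p = 6
  q ≥ 0: q = 0 (binding)
Binding constraints: C2, q ≥ 0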